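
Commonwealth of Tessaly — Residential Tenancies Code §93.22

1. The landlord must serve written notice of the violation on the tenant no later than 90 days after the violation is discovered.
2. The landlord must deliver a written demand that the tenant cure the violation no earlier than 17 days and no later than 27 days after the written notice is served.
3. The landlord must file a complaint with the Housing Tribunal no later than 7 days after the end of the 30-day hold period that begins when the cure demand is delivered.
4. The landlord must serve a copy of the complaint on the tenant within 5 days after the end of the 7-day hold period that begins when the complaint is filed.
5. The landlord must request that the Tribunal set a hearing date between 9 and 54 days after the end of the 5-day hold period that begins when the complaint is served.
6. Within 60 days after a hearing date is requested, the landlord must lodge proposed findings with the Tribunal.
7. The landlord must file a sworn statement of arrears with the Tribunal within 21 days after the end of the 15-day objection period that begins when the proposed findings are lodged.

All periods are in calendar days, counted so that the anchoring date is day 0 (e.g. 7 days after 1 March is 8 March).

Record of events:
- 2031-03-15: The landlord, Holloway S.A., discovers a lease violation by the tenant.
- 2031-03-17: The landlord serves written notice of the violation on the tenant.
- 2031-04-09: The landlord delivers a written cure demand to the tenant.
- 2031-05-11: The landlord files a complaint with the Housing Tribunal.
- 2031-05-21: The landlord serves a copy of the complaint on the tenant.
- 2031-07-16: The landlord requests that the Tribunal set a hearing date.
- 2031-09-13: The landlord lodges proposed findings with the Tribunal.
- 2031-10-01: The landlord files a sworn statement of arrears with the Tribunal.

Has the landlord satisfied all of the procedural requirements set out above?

Yes

Step 1: 90 days after 2031-03-15 (when the violation is discovered) is 2031-06-13; completed 2031-03-17, before the deadline.
Step 2: the window is 17–27 days after 2031-03-17 (when the written notice is served), so 2031-04-03 through 2031-04-13; 2031-04-09 falls inside that range.
Step 3: 7 days after 2031-05-09 (end of the 30-day hold period, which began when the cure demand is delivered on 2031-04-09) is 2031-05-16; done 2031-05-11 — timely.
Step 4: 5 days after 2031-05-18 (end of the 7-day hold period, which began when the complaint is filed on 2031-05-11) is 2031-05-23; 2031-05-21 is within that limit.
Step 5: the window is 9–54 days after 2031-05-26 (end of the 5-day hold period, which began when the complaint is served on 2031-05-21), so 2031-06-04 through 2031-07-19; done 2031-07-16 — within the window.
Step 6: 60 days after 2031-07-16 (when a hearing date is requested) is 2031-09-14; completed 2031-09-13, before the deadline.
Step 7: 21 days after 2031-09-28 (end of the 15-day objection period, which began when the proposed findings are lodged on 2031-09-13) is 2031-10-19; done 2031-10-01 — timely.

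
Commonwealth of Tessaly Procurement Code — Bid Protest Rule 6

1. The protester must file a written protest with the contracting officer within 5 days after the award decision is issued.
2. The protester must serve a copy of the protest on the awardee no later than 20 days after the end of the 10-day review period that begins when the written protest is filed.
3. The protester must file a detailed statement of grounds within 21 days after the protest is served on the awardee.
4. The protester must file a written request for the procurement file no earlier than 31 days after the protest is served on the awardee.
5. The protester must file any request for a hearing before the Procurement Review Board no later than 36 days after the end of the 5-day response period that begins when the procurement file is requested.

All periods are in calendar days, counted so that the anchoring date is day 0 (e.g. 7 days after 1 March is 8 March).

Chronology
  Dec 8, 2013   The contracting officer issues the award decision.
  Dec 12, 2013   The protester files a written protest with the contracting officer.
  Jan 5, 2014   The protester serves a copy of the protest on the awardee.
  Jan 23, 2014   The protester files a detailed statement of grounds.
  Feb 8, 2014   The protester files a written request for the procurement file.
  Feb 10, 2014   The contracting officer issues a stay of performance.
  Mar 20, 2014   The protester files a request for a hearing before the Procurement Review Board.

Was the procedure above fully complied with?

Step 1 — counting 5 days from Dec 8, 2013 (when the award decision is issued) gives a deadline of Dec 13, 2013; completed Dec 12, 2013, before the deadline.
Step 2 — counting 20 days from Dec 22, 2013 (end of the 10-day review period, which began when the written protest is filed on Dec 12, 2013) gives a deadline of Jan 11, 2014; completed Jan 5, 2014, before the deadline.
Step 3 — counting 21 days from Jan 5, 2014 (when the protest is served on the awardee) gives a deadline of Jan 26, 2014; Jan 23, 2014 is within that limit.
Step 4 — must wait 31 days from Jan 5, 2014 (when the protest is served on the awardee), so not before Feb 5, 2014; done Feb 8, 2014 — permitted.
Step 5 — counting 36 days from Feb 13, 2014 (end of the 5-day response period, which began when the procurement file is requested on Feb 8, 2014) gives a deadline of Mar 21, 2014; completed Mar 20, 2014, before the deadline.

Yes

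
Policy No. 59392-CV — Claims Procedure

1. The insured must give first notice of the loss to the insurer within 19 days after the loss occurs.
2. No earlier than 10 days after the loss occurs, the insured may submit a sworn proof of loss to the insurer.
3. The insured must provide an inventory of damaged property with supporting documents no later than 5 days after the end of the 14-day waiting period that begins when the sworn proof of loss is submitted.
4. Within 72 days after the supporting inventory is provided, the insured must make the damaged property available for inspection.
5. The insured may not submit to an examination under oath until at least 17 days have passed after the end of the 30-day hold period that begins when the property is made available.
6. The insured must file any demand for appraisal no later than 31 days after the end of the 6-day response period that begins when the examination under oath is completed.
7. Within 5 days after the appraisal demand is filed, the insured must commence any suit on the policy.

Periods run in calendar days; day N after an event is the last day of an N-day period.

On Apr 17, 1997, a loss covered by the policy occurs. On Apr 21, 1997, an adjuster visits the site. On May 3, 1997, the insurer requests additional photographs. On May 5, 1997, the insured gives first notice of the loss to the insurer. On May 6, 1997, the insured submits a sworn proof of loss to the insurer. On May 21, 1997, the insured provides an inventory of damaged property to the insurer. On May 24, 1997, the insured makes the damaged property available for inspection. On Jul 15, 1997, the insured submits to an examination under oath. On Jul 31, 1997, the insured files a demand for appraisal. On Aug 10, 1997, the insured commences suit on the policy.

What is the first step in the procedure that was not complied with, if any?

(1) due by Apr 17, 1997 + 19 days = May 6, 1997; done May 5, 1997 — timely.
(2) permitted from Apr 17, 1997 + 10 days = Apr 27, 1997 onward; May 6, 1997 is on or after that date.
(3) due by May 20, 1997 + 5 days = May 25, 1997; May 21, 1997 is within that limit.
(4) due by May 21, 1997 + 72 days = Aug 1, 1997; done May 24, 1997 — timely.
(5) permitted from Jun 23, 1997 + 17 days = Jul 10, 1997 onward; done Jul 15, 1997, after the minimum wait.
(6) due by Jul 21, 1997 + 31 days = Aug 21, 1997; done Jul 31, 1997 — timely.
(7) due by Jul 31, 1997 + 5 days = Aug 5, 1997; not done until Aug 10, 1997, 5 days after the deadline.

Step 7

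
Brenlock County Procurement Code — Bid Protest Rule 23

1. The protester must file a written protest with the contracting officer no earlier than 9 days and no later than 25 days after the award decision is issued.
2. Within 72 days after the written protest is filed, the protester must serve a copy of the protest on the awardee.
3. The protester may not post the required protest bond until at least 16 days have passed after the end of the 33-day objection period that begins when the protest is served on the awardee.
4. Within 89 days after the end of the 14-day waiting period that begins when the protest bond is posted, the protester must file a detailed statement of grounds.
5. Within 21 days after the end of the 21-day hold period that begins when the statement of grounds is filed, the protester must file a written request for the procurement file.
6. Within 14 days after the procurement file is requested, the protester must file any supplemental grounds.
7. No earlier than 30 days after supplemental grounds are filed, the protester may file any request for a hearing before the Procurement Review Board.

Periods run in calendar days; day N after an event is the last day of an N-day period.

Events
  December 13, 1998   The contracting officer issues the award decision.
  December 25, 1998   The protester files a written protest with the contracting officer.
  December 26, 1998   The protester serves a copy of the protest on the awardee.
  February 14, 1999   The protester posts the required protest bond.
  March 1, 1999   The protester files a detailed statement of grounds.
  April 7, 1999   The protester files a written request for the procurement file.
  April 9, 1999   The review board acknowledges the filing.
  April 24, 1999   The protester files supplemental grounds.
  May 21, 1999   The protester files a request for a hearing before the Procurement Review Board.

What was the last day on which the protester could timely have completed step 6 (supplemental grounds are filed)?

April 21, 1999

Step 6 runs from April 7, 1999, when the procurement file is requested. 14 days after April 7, 1999 is April 21, 1999.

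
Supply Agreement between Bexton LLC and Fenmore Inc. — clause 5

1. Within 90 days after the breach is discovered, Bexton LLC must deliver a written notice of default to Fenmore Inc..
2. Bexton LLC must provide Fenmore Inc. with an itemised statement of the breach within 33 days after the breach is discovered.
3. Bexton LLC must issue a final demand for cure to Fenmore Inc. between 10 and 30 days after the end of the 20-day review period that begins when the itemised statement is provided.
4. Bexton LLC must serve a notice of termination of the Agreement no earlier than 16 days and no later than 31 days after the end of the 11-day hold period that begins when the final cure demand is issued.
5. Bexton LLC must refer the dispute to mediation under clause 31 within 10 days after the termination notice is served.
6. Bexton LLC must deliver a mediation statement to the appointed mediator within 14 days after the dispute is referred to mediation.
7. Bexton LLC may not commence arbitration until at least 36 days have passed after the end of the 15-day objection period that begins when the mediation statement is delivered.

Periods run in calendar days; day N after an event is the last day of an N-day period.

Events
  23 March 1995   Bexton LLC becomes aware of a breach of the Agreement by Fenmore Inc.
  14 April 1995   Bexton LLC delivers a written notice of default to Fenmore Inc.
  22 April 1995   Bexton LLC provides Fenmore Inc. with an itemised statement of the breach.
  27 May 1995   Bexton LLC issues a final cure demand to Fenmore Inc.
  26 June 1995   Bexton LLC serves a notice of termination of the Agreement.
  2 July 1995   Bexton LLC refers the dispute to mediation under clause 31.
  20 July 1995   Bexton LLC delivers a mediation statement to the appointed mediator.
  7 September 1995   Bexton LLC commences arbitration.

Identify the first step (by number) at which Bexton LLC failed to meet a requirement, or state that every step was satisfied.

Step 6

(1) due by 23 March 1995 + 90 days = 21 June 1995; 14 April 1995 is within that limit.
(2) due by 23 March 1995 + 33 days = 25 April 1995; done 22 April 1995 — timely.
(3) the permitted window runs from 12 May 1995 + 10 = 22 May 1995 to 12 May 1995 + 30 = 11 June 1995; done 27 May 1995, which is between those dates.
(4) the permitted window runs from 7 June 1995 + 16 = 23 June 1995 to 7 June 1995 + 31 = 8 July 1995; done 26 June 1995, which is between those dates.
(5) due by 26 June 1995 + 10 days = 6 July 1995; 2 July 1995 is within that limit.
(6) due by 2 July 1995 + 14 days = 16 July 1995; done 20 July 1995 — 4 days late.
The procedure was therefore not followed at step 6.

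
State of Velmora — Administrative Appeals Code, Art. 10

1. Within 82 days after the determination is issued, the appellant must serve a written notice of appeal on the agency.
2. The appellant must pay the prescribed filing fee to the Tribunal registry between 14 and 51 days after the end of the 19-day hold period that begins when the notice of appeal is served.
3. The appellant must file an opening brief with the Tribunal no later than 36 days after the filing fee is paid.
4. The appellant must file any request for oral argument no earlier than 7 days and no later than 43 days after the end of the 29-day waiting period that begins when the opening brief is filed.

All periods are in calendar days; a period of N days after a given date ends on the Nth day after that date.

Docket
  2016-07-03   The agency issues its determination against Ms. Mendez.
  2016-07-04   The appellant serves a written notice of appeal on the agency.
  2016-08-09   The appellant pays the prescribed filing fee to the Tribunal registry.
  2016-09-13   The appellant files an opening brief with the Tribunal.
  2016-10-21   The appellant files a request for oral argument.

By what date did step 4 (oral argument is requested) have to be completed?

The opening brief is filed on 2016-09-13; the 29-day waiting period therefore ends 2016-10-12, and step 4 runs from that date. The window is 7–43 days after 2016-10-12; it closes on 2016-11-24.

2016-11-24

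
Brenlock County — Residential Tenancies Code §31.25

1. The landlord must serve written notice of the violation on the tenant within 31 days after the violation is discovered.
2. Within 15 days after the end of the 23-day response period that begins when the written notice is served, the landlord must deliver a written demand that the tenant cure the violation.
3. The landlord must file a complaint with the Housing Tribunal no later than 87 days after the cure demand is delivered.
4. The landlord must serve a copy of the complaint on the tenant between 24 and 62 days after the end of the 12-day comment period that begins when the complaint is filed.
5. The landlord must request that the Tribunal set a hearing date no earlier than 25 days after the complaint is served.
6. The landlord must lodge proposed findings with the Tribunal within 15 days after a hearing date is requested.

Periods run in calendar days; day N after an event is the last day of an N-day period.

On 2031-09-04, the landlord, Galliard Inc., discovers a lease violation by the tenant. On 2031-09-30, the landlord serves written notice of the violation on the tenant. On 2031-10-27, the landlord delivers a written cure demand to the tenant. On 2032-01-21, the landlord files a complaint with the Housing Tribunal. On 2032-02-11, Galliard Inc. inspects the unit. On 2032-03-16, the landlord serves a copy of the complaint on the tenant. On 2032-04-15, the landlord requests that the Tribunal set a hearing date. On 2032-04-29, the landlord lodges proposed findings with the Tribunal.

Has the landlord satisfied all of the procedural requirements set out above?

Step 1: 31 days after 2031-09-04 (when the violation is discovered) is 2031-10-05; completed 2031-09-30, before the deadline.
Step 2: 15 days after 2031-10-23 (end of the 23-day response period, which began when the written notice is served on 2031-09-30) is 2031-11-07; completed 2031-10-27, before the deadline.
Step 3: 87 days after 2031-10-27 (when the cure demand is delivered) is 2032-01-22; completed 2032-01-21, before the deadline.
Step 4: the window is 24–62 days after 2032-02-02 (end of the 12-day comment period, which began when the complaint is filed on 2032-01-21), so 2032-02-26 through 2032-04-04; 2032-03-16 falls inside that range.
Step 5: the earliest permitted date is 25 days after 2032-03-16 (when the complaint is served), i.e. 2032-04-10; 2032-04-15 is on or after that date.
Step 6: 15 days after 2032-04-15 (when a hearing date is requested) is 2032-04-30; completed 2032-04-29, before the deadline.

Yes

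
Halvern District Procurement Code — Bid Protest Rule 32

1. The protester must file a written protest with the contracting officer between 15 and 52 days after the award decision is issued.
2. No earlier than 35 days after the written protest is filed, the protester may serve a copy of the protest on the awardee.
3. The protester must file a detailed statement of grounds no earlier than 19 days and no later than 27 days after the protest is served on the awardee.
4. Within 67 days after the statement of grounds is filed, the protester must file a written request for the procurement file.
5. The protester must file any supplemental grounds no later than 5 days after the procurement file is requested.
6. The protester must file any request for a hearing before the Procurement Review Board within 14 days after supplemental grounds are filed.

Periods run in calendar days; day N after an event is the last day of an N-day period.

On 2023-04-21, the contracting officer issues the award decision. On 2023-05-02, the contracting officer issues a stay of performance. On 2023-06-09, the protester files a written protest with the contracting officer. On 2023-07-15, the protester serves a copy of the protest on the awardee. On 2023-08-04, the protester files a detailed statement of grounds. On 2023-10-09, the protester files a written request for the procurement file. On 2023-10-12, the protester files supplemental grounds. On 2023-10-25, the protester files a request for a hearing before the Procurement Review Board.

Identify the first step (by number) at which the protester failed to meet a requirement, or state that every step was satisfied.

None — every step was satisfied

Step 1 — 15 and 52 days from 2023-04-21 (when the award decision is issued) are 2023-05-06 and 2023-06-12 respectively; done 2023-06-09 — within the window.
Step 2 — must wait 35 days from 2023-06-09 (when the written protest is filed), so not before 2023-07-14; done 2023-07-15, after the minimum wait.
Step 3 — 19 and 27 days from 2023-07-15 (when the protest is served on the awardee) are 2023-08-03 and 2023-08-11 respectively; 2023-08-04 falls inside that range.
Step 4 — counting 67 days from 2023-08-04 (when the statement of grounds is filed) gives a deadline of 2023-10-10; 2023-10-09 is within that limit.
Step 5 — counting 5 days from 2023-10-09 (when the procurement file is requested) gives a deadline of 2023-10-14; 2023-10-12 is within that limit.
Step 6 — counting 14 days from 2023-10-12 (when supplemental grounds are filed) gives a deadline of 2023-10-26; 2023-10-25 is within that limit.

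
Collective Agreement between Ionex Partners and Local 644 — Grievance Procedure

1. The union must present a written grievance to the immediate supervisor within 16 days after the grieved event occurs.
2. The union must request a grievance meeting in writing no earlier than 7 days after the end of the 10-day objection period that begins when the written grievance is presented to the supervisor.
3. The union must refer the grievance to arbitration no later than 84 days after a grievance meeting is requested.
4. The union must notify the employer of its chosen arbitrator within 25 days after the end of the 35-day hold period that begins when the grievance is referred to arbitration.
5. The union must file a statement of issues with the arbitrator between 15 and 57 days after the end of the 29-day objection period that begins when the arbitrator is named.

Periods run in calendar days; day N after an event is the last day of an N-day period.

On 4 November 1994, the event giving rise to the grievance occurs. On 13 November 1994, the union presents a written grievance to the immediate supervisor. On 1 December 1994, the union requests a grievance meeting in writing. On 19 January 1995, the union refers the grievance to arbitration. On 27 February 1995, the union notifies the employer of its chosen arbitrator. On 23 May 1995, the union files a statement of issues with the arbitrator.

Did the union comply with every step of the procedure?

Yes

Step 1 — counting 16 days from 4 November 1994 (when the grieved event occurs) gives a deadline of 20 November 1994; done 13 November 1994 — timely.
Step 2 — must wait 7 days from 23 November 1994 (end of the 10-day objection period, which began when the written grievance is presented to the supervisor on 13 November 1994), so not before 30 November 1994; 1 December 1994 is on or after that date.
Step 3 — counting 84 days from 1 December 1994 (when a grievance meeting is requested) gives a deadline of 23 February 1995; completed 19 January 1995, before the deadline.
Step 4 — counting 25 days from 23 February 1995 (end of the 35-day hold period, which began when the grievance is referred to arbitration on 19 January 1995) gives a deadline of 20 March 1995; 27 February 1995 is within that limit.
Step 5 — 15 and 57 days from 28 March 1995 (end of the 29-day objection period, which began when the arbitrator is named on 27 February 1995) are 12 April 1995 and 24 May 1995 respectively; done 23 May 1995, which is between those dates.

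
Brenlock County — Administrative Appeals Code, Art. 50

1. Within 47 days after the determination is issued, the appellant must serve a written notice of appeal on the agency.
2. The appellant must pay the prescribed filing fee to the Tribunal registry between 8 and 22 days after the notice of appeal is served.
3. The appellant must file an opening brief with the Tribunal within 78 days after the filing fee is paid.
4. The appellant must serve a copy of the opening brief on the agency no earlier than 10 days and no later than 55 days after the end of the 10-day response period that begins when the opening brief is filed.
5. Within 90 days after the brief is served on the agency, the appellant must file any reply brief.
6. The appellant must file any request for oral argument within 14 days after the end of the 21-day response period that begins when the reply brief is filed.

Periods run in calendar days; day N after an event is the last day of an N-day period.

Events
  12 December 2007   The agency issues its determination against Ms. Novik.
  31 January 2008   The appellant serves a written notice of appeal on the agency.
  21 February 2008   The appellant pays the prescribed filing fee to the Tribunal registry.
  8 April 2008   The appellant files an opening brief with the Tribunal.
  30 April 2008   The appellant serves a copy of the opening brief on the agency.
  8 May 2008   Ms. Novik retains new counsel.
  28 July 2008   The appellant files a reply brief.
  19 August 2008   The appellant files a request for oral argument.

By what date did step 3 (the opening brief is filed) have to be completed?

9 May 2008

Step 3 runs from 21 February 2008, when the filing fee is paid. 78 days after 21 February 2008 is 9 May 2008.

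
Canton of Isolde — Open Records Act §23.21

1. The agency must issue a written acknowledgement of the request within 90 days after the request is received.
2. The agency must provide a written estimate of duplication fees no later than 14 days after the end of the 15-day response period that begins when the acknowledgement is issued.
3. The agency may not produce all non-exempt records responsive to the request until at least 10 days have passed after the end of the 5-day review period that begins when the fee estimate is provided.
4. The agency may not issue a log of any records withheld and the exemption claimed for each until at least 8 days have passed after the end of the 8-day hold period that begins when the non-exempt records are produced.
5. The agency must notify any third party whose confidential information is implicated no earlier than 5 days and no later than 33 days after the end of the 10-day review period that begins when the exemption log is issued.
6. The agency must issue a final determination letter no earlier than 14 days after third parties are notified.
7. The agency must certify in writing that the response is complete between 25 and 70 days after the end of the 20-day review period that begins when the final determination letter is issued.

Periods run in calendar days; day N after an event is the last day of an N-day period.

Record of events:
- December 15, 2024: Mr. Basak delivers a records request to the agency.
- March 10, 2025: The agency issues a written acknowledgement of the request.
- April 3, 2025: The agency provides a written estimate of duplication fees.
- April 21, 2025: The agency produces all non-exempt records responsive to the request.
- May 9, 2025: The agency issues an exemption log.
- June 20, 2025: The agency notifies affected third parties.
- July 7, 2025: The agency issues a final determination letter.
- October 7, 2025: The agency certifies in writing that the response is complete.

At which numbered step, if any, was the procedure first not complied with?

Step 7

(1) due by December 15, 2024 + 90 days = March 15, 2025; done March 10, 2025 — timely.
(2) due by March 25, 2025 + 14 days = April 8, 2025; completed April 3, 2025, before the deadline.
(3) permitted from April 8, 2025 + 10 days = April 18, 2025 onward; April 21, 2025 is on or after that date.
(4) permitted from April 29, 2025 + 8 days = May 7, 2025 onward; May 9, 2025 is on or after that date.
(5) the permitted window runs from May 19, 2025 + 5 = May 24, 2025 to May 19, 2025 + 33 = June 21, 2025; June 20, 2025 falls inside that range.
(6) permitted from June 20, 2025 + 14 days = July 4, 2025 onward; July 7, 2025 is on or after that date.
(7) the permitted window runs from July 27, 2025 + 25 = August 21, 2025 to July 27, 2025 + 70 = October 5, 2025; October 7, 2025 is 2 days past the end of the window.
The analysis stops there.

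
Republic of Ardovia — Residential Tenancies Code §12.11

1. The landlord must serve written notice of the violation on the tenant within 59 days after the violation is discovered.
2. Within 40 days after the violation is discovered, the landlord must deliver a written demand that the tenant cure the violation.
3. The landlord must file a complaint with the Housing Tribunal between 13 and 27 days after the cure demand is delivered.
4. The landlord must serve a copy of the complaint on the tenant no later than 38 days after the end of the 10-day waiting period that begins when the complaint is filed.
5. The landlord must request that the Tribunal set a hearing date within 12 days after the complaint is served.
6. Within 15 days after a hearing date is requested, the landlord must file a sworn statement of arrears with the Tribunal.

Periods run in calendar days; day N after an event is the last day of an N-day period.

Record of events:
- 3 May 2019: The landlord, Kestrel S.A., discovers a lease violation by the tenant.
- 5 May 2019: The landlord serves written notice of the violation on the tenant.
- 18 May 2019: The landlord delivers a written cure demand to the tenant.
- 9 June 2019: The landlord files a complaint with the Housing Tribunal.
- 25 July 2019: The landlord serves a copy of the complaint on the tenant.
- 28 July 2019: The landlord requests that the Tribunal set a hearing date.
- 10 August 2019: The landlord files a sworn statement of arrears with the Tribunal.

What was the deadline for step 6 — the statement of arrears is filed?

12 August 2019

Step 6 runs from 28 July 2019, when a hearing date is requested. 15 days after 28 July 2019 is 12 August 2019.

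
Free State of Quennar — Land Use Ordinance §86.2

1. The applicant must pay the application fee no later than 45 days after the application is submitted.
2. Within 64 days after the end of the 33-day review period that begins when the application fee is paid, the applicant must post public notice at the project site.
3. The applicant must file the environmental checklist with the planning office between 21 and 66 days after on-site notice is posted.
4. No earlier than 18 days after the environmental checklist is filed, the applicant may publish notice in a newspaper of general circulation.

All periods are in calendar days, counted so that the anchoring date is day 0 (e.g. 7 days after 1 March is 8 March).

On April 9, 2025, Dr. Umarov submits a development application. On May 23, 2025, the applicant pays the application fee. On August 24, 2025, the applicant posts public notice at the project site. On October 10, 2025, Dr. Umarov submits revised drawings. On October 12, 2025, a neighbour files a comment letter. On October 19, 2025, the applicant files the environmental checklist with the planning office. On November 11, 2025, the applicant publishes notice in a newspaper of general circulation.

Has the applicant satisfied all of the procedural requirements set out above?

Yes

Step 1: 45 days after April 9, 2025 (when the application is submitted) is May 24, 2025; May 23, 2025 is within that limit.
Step 2: 64 days after June 25, 2025 (end of the 33-day review period, which began when the application fee is paid on May 23, 2025) is August 28, 2025; completed August 24, 2025, before the deadline.
Step 3: the window is 21–66 days after August 24, 2025 (when on-site notice is posted), so September 14, 2025 through October 29, 2025; October 19, 2025 falls inside that range.
Step 4: the earliest permitted date is 18 days after October 19, 2025 (when the environmental checklist is filed), i.e. November 6, 2025; done November 11, 2025, after the minimum wait.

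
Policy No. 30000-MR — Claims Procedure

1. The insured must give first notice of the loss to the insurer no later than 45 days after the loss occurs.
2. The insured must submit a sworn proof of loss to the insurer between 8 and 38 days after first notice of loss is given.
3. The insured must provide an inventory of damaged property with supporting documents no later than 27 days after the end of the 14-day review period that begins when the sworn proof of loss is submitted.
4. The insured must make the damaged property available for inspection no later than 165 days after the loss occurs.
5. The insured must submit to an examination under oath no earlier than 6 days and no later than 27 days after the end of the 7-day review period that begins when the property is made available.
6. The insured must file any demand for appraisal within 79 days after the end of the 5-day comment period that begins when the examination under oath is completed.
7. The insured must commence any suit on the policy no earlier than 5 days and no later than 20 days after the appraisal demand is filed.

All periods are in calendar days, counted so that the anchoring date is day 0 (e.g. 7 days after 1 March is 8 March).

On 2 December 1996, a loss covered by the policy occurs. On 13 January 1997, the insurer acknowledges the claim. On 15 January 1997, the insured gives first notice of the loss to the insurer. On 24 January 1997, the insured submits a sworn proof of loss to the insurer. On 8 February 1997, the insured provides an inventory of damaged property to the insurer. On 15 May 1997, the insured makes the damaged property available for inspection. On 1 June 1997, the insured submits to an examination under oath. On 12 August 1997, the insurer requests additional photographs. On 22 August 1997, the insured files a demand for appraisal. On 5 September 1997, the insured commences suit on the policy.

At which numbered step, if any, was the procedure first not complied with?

None — every step was satisfied

Step 1: 45 days after 2 December 1996 (when the loss occurs) is 16 January 1997; done 15 January 1997 — timely.
Step 2: the window is 8–38 days after 15 January 1997 (when first notice of loss is given), so 23 January 1997 through 22 February 1997; done 24 January 1997 — within the window.
Step 3: 27 days after 7 February 1997 (end of the 14-day review period, which began when the sworn proof of loss is submitted on 24 January 1997) is 6 March 1997; done 8 February 1997 — timely.
Step 4: 165 days after 2 December 1996 (when the loss occurs) is 16 May 1997; completed 15 May 1997, before the deadline.
Step 5: the window is 6–27 days after 22 May 1997 (end of the 7-day review period, which began when the property is made available on 15 May 1997), so 28 May 1997 through 18 June 1997; done 1 June 1997 — within the window.
Step 6: 79 days after 6 June 1997 (end of the 5-day comment period, which began when the examination under oath is completed on 1 June 1997) is 24 August 1997; done 22 August 1997 — timely.
Step 7: the window is 5–20 days after 22 August 1997 (when the appraisal demand is filed), so 27 August 1997 through 11 September 1997; done 5 September 1997, which is between those dates.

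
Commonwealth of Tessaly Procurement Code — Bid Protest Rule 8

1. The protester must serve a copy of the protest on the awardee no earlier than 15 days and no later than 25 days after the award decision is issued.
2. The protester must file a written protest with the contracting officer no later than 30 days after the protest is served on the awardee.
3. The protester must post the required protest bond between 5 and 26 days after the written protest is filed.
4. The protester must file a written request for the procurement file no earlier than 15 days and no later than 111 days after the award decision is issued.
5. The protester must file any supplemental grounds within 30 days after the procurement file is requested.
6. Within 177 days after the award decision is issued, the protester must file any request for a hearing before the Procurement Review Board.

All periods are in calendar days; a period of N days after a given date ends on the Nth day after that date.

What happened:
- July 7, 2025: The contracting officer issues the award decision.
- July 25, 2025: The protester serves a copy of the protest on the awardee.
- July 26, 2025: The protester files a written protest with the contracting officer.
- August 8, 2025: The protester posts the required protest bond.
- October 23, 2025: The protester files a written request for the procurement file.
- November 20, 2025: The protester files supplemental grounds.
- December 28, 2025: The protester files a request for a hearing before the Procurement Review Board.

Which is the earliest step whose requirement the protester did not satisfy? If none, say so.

None — every step was satisfied

Step 1 — 15 and 25 days from July 7, 2025 (when the award decision is issued) are July 22, 2025 and August 1, 2025 respectively; July 25, 2025 falls inside that range.
Step 2 — counting 30 days from July 25, 2025 (when the protest is served on the awardee) gives a deadline of August 24, 2025; completed July 26, 2025, before the deadline.
Step 3 — 5 and 26 days from July 26, 2025 (when the written protest is filed) are July 31, 2025 and August 21, 2025 respectively; August 8, 2025 falls inside that range.
Step 4 — 15 and 111 days from July 7, 2025 (when the award decision is issued) are July 22, 2025 and October 26, 2025 respectively; done October 23, 2025, which is between those dates.
Step 5 — counting 30 days from October 23, 2025 (when the procurement file is requested) gives a deadline of November 22, 2025; done November 20, 2025 — timely.
Step 6 — counting 177 days from July 7, 2025 (when the award decision is issued) gives a deadline of December 31, 2025; done December 28, 2025 — timely.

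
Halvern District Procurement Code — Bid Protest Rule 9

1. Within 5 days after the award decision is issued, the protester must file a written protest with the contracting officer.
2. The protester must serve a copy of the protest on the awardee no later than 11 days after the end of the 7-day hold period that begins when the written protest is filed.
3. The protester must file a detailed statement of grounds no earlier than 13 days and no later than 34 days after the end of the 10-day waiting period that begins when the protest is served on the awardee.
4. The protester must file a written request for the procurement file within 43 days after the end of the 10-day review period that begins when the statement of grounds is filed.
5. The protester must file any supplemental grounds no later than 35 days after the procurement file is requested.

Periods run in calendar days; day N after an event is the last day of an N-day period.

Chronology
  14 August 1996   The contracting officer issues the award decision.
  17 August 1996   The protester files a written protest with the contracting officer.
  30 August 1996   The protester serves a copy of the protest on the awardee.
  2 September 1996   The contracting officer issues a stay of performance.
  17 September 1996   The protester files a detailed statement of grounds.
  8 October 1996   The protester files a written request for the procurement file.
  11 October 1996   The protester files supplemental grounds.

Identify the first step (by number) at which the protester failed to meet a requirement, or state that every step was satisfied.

Step 3

(1) due by 14 August 1996 + 5 days = 19 August 1996; done 17 August 1996 — timely.
(2) due by 24 August 1996 + 11 days = 4 September 1996; 30 August 1996 is within that limit.
(3) the permitted window runs from 9 September 1996 + 13 = 22 September 1996 to 9 September 1996 + 34 = 13 October 1996; 17 September 1996 is 5 days too early.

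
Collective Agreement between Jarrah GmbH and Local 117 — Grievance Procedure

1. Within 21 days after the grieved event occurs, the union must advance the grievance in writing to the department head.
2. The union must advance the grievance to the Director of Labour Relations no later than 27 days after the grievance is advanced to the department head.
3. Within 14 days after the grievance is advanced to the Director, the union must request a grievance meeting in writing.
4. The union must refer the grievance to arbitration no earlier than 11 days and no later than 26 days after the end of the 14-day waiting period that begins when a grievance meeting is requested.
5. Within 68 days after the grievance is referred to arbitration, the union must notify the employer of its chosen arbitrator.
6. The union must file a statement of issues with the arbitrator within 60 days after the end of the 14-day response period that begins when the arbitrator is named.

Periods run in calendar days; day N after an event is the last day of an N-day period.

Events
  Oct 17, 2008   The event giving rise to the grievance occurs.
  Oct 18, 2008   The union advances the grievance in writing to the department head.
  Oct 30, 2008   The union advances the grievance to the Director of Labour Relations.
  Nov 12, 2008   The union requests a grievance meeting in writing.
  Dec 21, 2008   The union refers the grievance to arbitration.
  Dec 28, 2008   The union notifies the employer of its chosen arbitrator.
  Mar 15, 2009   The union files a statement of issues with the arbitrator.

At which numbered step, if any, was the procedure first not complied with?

Step 6

Step 1 — counting 21 days from Oct 17, 2008 (when the grieved event occurs) gives a deadline of Nov 7, 2008; completed Oct 18, 2008, before the deadline.
Step 2 — counting 27 days from Oct 18, 2008 (when the grievance is advanced to the department head) gives a deadline of Nov 14, 2008; completed Oct 30, 2008, before the deadline.
Step 3 — counting 14 days from Oct 30, 2008 (when the grievance is advanced to the Director) gives a deadline of Nov 13, 2008; Nov 12, 2008 is within that limit.
Step 4 — 11 and 26 days from Nov 26, 2008 (end of the 14-day waiting period, which began when a grievance meeting is requested on Nov 12, 2008) are Dec 7, 2008 and Dec 22, 2008 respectively; Dec 21, 2008 falls inside that range.
Step 5 — counting 68 days from Dec 21, 2008 (when the grievance is referred to arbitration) gives a deadline of Feb 27, 2009; done Dec 28, 2008 — timely.
Step 6 — counting 60 days from Jan 11, 2009 (end of the 14-day response period, which began when the arbitrator is named on Dec 28, 2008) gives a deadline of Mar 12, 2009; Mar 15, 2009 misses that deadline by 3 days.
That is the first point of non-compliance.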